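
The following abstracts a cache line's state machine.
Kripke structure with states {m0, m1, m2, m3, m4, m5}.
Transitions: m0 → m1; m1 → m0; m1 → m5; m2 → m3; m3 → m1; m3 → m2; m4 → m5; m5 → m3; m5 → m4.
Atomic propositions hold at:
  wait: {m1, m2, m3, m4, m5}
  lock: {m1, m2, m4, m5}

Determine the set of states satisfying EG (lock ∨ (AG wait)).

AG wait: greatest fixpoint, start Z0 = {m1, m2, m3, m4, m5}, keep only states in Sat with every successor in Z. Z1 = {m2, m3, m4, m5}; Z2 = {m2, m4, m5}; Z3 = {m4}; Z4 = ∅; fixed.
Sat(AG wait) = ∅
Sat(lock ∨ (AG wait)) = {m1, m2, m4, m5}
EG (lock ∨ (AG wait)): greatest fixpoint, start Z0 = {m1, m2, m4, m5}, keep only states in Sat with some successor in Z. Z1 = {m1, m4, m5}; fixed.
Sat(EG (lock ∨ (AG wait))) = {m1, m4, m5}

{m1, m4, m5}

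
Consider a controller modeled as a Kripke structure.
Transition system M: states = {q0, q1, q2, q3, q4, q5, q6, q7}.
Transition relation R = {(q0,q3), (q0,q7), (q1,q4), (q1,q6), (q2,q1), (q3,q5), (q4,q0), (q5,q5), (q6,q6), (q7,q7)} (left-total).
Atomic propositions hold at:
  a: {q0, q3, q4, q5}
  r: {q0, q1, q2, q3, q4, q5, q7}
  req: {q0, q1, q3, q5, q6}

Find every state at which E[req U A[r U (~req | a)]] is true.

{q0, q1, q2, q3, q4, q5, q7}

Sat(~req) = {q2, q4, q7}
Sat(~req | a) = {q0, q2, q3, q4, q5, q7}
A[r U (~req | a)]: least fixpoint, start Z0 = Sat((~req | a)) = {q0, q2, q3, q4, q5, q7}, add states in Sat(r) with every successor in Z. Already a fixed point.
Sat(A[r U (~req | a)]) = {q0, q2, q3, q4, q5, q7}
E[req U A[r U (~req | a)]]: least fixpoint, start Z0 = Sat(A[r U (~req | a)]) = {q0, q2, q3, q4, q5, q7}, add states in Sat(req) with some successor in Z. Z1 = {q0, q1, q2, q3, q4, q5, q7}; fixed.
Sat(E[req U A[r U (~req | a)]]) = {q0, q1, q2, q3, q4, q5, q7}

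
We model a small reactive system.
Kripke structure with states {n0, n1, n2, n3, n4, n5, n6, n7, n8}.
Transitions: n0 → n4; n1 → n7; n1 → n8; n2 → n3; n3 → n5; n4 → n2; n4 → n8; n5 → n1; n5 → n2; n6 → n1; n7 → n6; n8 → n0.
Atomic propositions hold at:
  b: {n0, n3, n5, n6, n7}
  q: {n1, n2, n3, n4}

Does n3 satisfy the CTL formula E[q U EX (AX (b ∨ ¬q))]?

Yes

Sat(¬q) = {n0, n5, n6, n7, n8}
Sat(b ∨ ¬q) = {n0, n3, n5, n6, n7, n8}
Sat(AX (b ∨ ¬q)) = {s : every successor in {n0, n3, n5, n6, n7, n8}} = {n1, n2, n3, n7, n8}
Sat(EX (AX (b ∨ ¬q))) = {s : some successor in {n1, n2, n3, n7, n8}} = {n1, n2, n4, n5, n6}
E[q U EX (AX (b ∨ ¬q))]: least fixpoint, start Z0 = Sat(EX (AX (b ∨ ¬q))) = {n1, n2, n4, n5, n6}, add states in Sat(q) with some successor in Z. Z1 = {n1, n2, n3, n4, n5, n6}; fixed.
Sat(E[q U EX (AX (b ∨ ¬q))]) = {n1, n2, n3, n4, n5, n6}
n3 ∈ Sat(E[q U EX (AX (b ∨ ¬q))]) = {n1, n2, n3, n4, n5, n6}, so the formula holds at n3.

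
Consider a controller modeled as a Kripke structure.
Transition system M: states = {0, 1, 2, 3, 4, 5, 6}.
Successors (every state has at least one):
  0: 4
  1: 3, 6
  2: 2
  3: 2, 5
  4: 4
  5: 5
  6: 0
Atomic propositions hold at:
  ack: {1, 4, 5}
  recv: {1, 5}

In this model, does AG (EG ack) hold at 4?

Yes

EG ack: greatest fixpoint, start Z0 = {1, 4, 5}, keep only states in Sat with some successor in Z. Z1 = {4, 5}; fixed.
Sat(EG ack) = {4, 5}
AG (EG ack): greatest fixpoint, start Z0 = {4, 5}, keep only states in Sat with every successor in Z. Already a fixed point.
Sat(AG (EG ack)) = {4, 5}
4 ∈ Sat(AG (EG ack)) = {4, 5}, so the formula holds at 4.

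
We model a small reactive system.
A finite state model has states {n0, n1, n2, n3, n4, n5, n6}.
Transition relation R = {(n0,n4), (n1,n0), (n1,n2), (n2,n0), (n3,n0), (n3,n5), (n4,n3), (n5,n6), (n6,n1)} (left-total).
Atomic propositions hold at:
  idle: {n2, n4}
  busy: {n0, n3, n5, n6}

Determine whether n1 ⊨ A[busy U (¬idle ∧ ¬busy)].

Yes

Sat(¬idle) = {n0, n1, n3, n5, n6}
Sat(¬busy) = {n1, n2, n4}
Sat(¬idle ∧ ¬busy) = {n1}
A[busy U (¬idle ∧ ¬busy)]: least fixpoint, start Z0 = Sat((¬idle ∧ ¬busy)) = {n1}, add states in Sat(busy) with every successor in Z. Z1 = {n1, n6}; Z2 = {n1, n5, n6}; fixed.
Sat(A[busy U (¬idle ∧ ¬busy)]) = {n1, n5, n6}
n1 ∈ Sat(A[busy U (¬idle ∧ ¬busy)]) = {n1, n5, n6}, so the formula holds at n1.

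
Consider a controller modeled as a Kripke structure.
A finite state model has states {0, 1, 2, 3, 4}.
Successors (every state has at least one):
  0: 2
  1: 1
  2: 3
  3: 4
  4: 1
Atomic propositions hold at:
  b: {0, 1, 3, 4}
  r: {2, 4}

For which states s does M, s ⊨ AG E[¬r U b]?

{1, 3, 4}

Sat(¬r) = {0, 1, 3}
E[¬r U b]: least fixpoint, start Z0 = Sat(b) = {0, 1, 3, 4}, add states in Sat(¬r) with some successor in Z. Already a fixed point.
Sat(E[¬r U b]) = {0, 1, 3, 4}
AG E[¬r U b]: greatest fixpoint, start Z0 = {0, 1, 3, 4}, keep only states in Sat with every successor in Z. Z1 = {1, 3, 4}; fixed.
Sat(AG E[¬r U b]) = {1, 3, 4}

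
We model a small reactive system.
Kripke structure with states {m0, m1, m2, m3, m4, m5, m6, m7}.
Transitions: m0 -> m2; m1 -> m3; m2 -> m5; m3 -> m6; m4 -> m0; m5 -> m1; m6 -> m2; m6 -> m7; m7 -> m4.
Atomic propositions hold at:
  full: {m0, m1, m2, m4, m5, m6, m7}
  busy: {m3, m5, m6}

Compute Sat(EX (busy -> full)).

Sat(busy -> full) = {m0, m1, m2, m4, m5, m6, m7}
Sat(EX (busy -> full)) = {s : some successor in {m0, m1, m2, m4, m5, m6, m7}} = {m0, m2, m3, m4, m5, m6, m7}

{m0, m2, m3, m4, m5, m6, m7}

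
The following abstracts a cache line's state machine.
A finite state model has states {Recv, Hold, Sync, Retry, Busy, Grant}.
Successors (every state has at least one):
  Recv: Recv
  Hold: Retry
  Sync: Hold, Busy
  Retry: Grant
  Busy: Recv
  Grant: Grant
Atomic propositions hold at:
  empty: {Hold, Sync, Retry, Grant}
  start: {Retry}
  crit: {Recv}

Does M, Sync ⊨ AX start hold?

No

Sat(AX start) = {s : every successor in {Retry}} = {Hold}
Sync ∉ Sat(AX start) = {Hold}, so the formula does not hold at Sync.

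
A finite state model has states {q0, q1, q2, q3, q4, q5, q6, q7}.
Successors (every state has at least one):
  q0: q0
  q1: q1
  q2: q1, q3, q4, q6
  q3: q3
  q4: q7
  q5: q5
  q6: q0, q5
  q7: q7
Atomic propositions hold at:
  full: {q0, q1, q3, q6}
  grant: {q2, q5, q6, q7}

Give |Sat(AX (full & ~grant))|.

Sat(~grant) = {q0, q1, q3, q4}
Sat(full & ~grant) = {q0, q1, q3}
Sat(AX (full & ~grant)) = {s : every successor in {q0, q1, q3}} = {q0, q1, q3}
|Sat(AX (full & ~grant))| = |{q0, q1, q3}| = 3.

3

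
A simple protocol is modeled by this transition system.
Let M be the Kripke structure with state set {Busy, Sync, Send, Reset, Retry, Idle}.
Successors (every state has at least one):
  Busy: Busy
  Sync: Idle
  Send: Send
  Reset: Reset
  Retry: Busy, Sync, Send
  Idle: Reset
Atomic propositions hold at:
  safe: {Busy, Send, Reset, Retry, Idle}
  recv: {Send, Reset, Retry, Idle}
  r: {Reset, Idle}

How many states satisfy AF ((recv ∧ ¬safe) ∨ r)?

Sat(¬safe) = {Sync}
Sat(recv ∧ ¬safe) = ∅
Sat((recv ∧ ¬safe) ∨ r) = {Reset, Idle}
AF ((recv ∧ ¬safe) ∨ r): least fixpoint, start Z0 = {Reset, Idle}, add states with every successor in Z. Z1 = {Sync, Reset, Idle}; fixed.
Sat(AF ((recv ∧ ¬safe) ∨ r)) = {Sync, Reset, Idle}
|Sat(AF ((recv ∧ ¬safe) ∨ r))| = |{Sync, Reset, Idle}| = 3.

3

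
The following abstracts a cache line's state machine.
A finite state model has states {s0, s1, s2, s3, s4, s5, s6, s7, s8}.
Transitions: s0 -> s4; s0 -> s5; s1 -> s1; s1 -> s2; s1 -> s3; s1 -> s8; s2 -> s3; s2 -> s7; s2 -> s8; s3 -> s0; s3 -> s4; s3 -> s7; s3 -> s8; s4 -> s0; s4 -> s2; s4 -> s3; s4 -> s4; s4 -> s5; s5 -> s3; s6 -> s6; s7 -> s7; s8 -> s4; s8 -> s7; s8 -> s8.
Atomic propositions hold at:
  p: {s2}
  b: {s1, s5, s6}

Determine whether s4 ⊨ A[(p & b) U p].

No

Sat(p & b) = ∅
A[(p & b) U p]: least fixpoint, start Z0 = Sat(p) = {s2}, add states in Sat(p & b) with every successor in Z. Already a fixed point.
Sat(A[(p & b) U p]) = {s2}
s4 ∉ Sat(A[(p & b) U p]) = {s2}, so the formula does not hold at s4.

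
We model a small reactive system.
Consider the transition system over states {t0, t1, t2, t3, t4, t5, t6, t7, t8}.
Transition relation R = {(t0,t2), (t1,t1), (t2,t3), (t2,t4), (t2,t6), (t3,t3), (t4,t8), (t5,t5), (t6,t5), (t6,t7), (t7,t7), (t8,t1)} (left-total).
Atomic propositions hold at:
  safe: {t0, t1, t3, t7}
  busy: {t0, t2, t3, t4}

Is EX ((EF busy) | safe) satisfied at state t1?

Yes

EF busy: least fixpoint, start Z0 = {t0, t2, t3, t4}, add states with some successor in Z. Already a fixed point.
Sat(EF busy) = {t0, t2, t3, t4}
Sat((EF busy) | safe) = {t0, t1, t2, t3, t4, t7}
Sat(EX ((EF busy) | safe)) = {s : some successor in {t0, t1, t2, t3, t4, t7}} = {t0, t1, t2, t3, t6, t7, t8}
t1 ∈ Sat(EX ((EF busy) | safe)) = {t0, t1, t2, t3, t6, t7, t8}, so the formula holds at t1.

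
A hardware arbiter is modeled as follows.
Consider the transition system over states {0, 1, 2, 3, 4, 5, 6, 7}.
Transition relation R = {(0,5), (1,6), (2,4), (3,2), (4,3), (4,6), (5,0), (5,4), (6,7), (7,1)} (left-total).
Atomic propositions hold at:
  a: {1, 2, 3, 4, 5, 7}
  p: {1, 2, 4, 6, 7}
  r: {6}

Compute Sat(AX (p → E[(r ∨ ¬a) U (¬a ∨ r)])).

Sat(¬a) = {0, 6}
Sat(r ∨ ¬a) = {0, 6}
Sat(¬a ∨ r) = {0, 6}
E[(r ∨ ¬a) U (¬a ∨ r)]: least fixpoint, start Z0 = Sat((¬a ∨ r)) = {0, 6}, add states in Sat(r ∨ ¬a) with some successor in Z. Already a fixed point.
Sat(E[(r ∨ ¬a) U (¬a ∨ r)]) = {0, 6}
Sat(p → E[(r ∨ ¬a) U (¬a ∨ r)]) = {0, 3, 5, 6}
Sat(AX (p → E[(r ∨ ¬a) U (¬a ∨ r)])) = {s : every successor in {0, 3, 5, 6}} = {0, 1, 4}

{0, 1, 4}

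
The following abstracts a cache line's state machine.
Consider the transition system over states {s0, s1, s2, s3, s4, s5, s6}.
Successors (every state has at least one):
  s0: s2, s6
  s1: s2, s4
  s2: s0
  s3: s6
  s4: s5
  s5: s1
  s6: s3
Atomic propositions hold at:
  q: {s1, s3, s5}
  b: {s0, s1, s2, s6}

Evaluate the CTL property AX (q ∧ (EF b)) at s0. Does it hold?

EF b: least fixpoint, start Z0 = {s0, s1, s2, s6}, add states with some successor in Z. Z1 = {s0, s1, s2, s3, s5, s6}; Z2 = {s0, s1, s2, s3, s4, s5, s6}; fixed.
Sat(EF b) = {s0, s1, s2, s3, s4, s5, s6}
Sat(q ∧ (EF b)) = {s1, s3, s5}
Sat(AX (q ∧ (EF b))) = {s : every successor in {s1, s3, s5}} = {s4, s5, s6}
s0 ∉ Sat(AX (q ∧ (EF b))) = {s4, s5, s6}, so the formula does not hold at s0.

No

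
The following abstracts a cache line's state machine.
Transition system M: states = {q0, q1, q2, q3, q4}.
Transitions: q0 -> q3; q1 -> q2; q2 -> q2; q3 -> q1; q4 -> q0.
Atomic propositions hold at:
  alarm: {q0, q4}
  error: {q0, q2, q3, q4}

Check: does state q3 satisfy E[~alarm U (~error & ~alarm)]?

Sat(~alarm) = {q1, q2, q3}
Sat(~error) = {q1}
Sat(~error & ~alarm) = {q1}
E[~alarm U (~error & ~alarm)]: least fixpoint, start Z0 = Sat((~error & ~alarm)) = {q1}, add states in Sat(~alarm) with some successor in Z. Z1 = {q1, q3}; fixed.
Sat(E[~alarm U (~error & ~alarm)]) = {q1, q3}
q3 ∈ Sat(E[~alarm U (~error & ~alarm)]) = {q1, q3}, so the formula holds at q3.

Yes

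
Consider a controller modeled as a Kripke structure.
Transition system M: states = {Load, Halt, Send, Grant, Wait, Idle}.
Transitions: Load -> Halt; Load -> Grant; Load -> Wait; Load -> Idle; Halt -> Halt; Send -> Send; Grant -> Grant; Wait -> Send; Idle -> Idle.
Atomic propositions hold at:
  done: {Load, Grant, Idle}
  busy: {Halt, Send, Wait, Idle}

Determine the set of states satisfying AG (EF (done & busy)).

{Idle}

Sat(done & busy) = {Idle}
EF (done & busy): least fixpoint, start Z0 = {Idle}, add states with some successor in Z. Z1 = {Load, Idle}; fixed.
Sat(EF (done & busy)) = {Load, Idle}
AG (EF (done & busy)): greatest fixpoint, start Z0 = {Load, Idle}, keep only states in Sat with every successor in Z. Z1 = {Idle}; fixed.
Sat(AG (EF (done & busy))) = {Idle}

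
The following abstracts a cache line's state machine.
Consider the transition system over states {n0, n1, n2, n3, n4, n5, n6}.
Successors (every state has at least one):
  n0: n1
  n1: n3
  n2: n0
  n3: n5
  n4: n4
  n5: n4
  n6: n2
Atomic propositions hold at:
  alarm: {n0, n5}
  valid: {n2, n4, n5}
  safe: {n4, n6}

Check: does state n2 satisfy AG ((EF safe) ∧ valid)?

EF safe: least fixpoint, start Z0 = {n4, n6}, add states with some successor in Z. Z1 = {n4, n5, n6}; Z2 = {n3, n4, n5, n6}; Z3 = {n1, n3, n4, n5, n6}; Z4 = {n0, n1, n3, n4, n5, n6}; Z5 = {n0, n1, n2, n3, n4, n5, n6}; fixed.
Sat(EF safe) = {n0, n1, n2, n3, n4, n5, n6}
Sat((EF safe) ∧ valid) = {n2, n4, n5}
AG ((EF safe) ∧ valid): greatest fixpoint, start Z0 = {n2, n4, n5}, keep only states in Sat with every successor in Z. Z1 = {n4, n5}; fixed.
Sat(AG ((EF safe) ∧ valid)) = {n4, n5}
n2 ∉ Sat(AG ((EF safe) ∧ valid)) = {n4, n5}, so the formula does not hold at n2.

No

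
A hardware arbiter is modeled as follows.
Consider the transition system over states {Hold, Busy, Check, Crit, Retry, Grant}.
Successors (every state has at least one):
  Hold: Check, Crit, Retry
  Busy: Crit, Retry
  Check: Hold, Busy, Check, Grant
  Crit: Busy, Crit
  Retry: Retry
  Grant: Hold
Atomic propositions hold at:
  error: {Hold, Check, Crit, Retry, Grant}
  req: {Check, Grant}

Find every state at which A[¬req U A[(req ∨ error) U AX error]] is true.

{Hold, Busy, Retry, Grant}

Sat(¬req) = {Hold, Busy, Crit, Retry}
Sat(req ∨ error) = {Hold, Check, Crit, Retry, Grant}
Sat(AX error) = {s : every successor in {Hold, Check, Crit, Retry, Grant}} = {Hold, Busy, Retry, Grant}
A[(req ∨ error) U AX error]: least fixpoint, start Z0 = Sat(AX error) = {Hold, Busy, Retry, Grant}, add states in Sat(req ∨ error) with every successor in Z. Already a fixed point.
Sat(A[(req ∨ error) U AX error]) = {Hold, Busy, Retry, Grant}
A[¬req U A[(req ∨ error) U AX error]]: least fixpoint, start Z0 = Sat(A[(req ∨ error) U AX error]) = {Hold, Busy, Retry, Grant}, add states in Sat(¬req) with every successor in Z. Already a fixed point.
Sat(A[¬req U A[(req ∨ error) U AX error]]) = {Hold, Busy, Retry, Grant}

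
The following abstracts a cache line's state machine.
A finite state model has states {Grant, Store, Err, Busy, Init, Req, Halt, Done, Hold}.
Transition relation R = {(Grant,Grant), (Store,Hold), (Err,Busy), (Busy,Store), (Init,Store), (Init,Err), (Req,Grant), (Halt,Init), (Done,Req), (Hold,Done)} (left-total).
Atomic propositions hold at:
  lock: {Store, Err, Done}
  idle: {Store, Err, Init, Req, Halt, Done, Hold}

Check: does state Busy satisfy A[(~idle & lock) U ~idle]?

Yes

Sat(~idle) = {Grant, Busy}
Sat(~idle & lock) = ∅
A[(~idle & lock) U ~idle]: least fixpoint, start Z0 = Sat(~idle) = {Grant, Busy}, add states in Sat(~idle & lock) with every successor in Z. Already a fixed point.
Sat(A[(~idle & lock) U ~idle]) = {Grant, Busy}
Busy ∈ Sat(A[(~idle & lock) U ~idle]) = {Grant, Busy}, so the formula holds at Busy.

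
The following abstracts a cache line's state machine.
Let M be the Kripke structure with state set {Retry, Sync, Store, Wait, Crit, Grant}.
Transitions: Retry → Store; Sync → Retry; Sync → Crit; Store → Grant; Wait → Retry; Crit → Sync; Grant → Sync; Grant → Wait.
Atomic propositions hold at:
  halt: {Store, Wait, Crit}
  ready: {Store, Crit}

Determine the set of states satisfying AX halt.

Sat(AX halt) = {s : every successor in {Store, Wait, Crit}} = {Retry}

{Retry}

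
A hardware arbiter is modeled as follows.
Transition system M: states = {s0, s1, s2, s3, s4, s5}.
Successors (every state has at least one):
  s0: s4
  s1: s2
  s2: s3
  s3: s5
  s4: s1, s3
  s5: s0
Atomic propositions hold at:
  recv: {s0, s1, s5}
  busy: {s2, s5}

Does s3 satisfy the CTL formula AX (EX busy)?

Sat(EX busy) = {s : some successor in {s2, s5}} = {s1, s3}
Sat(AX (EX busy)) = {s : every successor in {s1, s3}} = {s2, s4}
s3 ∉ Sat(AX (EX busy)) = {s2, s4}, so the formula does not hold at s3.

No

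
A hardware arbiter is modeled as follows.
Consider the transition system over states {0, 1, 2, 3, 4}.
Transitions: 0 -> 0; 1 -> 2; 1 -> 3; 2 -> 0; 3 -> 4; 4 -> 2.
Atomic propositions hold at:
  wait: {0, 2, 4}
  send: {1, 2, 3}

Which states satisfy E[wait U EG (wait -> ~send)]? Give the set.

{0, 2, 4}

Sat(~send) = {0, 4}
Sat(wait -> ~send) = {0, 1, 3, 4}
EG (wait -> ~send): greatest fixpoint, start Z0 = {0, 1, 3, 4}, keep only states in Sat with some successor in Z. Z1 = {0, 1, 3}; Z2 = {0, 1}; Z3 = {0}; fixed.
Sat(EG (wait -> ~send)) = {0}
E[wait U EG (wait -> ~send)]: least fixpoint, start Z0 = Sat(EG (wait -> ~send)) = {0}, add states in Sat(wait) with some successor in Z. Z1 = {0, 2}; Z2 = {0, 2, 4}; fixed.
Sat(E[wait U EG (wait -> ~send)]) = {0, 2, 4}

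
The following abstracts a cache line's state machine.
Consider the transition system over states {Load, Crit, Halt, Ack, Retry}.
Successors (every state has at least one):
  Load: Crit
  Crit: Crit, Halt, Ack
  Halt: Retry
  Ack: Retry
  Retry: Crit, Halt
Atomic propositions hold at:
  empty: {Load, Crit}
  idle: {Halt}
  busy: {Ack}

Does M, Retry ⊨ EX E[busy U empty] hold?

Yes

E[busy U empty]: least fixpoint, start Z0 = Sat(empty) = {Load, Crit}, add states in Sat(busy) with some successor in Z. Already a fixed point.
Sat(E[busy U empty]) = {Load, Crit}
Sat(EX E[busy U empty]) = {s : some successor in {Load, Crit}} = {Load, Crit, Retry}
Retry ∈ Sat(EX E[busy U empty]) = {Load, Crit, Retry}, so the formula holds at Retry.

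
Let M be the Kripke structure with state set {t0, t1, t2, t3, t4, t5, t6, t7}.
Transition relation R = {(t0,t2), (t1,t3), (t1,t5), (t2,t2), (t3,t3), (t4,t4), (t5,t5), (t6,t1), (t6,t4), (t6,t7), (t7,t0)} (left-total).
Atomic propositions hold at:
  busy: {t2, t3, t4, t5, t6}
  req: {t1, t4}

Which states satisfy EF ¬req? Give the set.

{t0, t1, t2, t3, t5, t6, t7}

Sat(¬req) = {t0, t2, t3, t5, t6, t7}
EF ¬req: least fixpoint, start Z0 = {t0, t2, t3, t5, t6, t7}, add states with some successor in Z. Z1 = {t0, t1, t2, t3, t5, t6, t7}; fixed.
Sat(EF ¬req) = {t0, t1, t2, t3, t5, t6, t7}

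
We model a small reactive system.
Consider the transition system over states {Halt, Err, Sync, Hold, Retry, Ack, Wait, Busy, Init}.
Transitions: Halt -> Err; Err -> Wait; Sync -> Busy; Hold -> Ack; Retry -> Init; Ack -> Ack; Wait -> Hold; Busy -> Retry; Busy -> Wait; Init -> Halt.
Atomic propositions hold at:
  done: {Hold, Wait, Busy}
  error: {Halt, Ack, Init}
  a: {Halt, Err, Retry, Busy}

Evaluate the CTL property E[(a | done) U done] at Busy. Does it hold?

Sat(a | done) = {Halt, Err, Hold, Retry, Wait, Busy}
E[(a | done) U done]: least fixpoint, start Z0 = Sat(done) = {Hold, Wait, Busy}, add states in Sat(a | done) with some successor in Z. Z1 = {Err, Hold, Wait, Busy}; Z2 = {Halt, Err, Hold, Wait, Busy}; fixed.
Sat(E[(a | done) U done]) = {Halt, Err, Hold, Wait, Busy}
Busy ∈ Sat(E[(a | done) U done]) = {Halt, Err, Hold, Wait, Busy}, so the formula holds at Busy.

Yes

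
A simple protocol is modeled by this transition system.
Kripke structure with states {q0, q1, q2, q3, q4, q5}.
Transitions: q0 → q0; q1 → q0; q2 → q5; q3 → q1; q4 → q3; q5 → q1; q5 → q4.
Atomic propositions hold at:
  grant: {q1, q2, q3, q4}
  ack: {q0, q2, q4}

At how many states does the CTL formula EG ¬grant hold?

Sat(¬grant) = {q0, q5}
EG ¬grant: greatest fixpoint, start Z0 = {q0, q5}, keep only states in Sat with some successor in Z. Z1 = {q0}; fixed.
Sat(EG ¬grant) = {q0}
|Sat(EG ¬grant)| = |{q0}| = 1.

1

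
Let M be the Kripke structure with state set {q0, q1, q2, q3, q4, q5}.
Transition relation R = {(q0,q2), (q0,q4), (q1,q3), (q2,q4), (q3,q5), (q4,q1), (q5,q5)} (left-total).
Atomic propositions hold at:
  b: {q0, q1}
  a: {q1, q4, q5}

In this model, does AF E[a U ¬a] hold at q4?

Sat(¬a) = {q0, q2, q3}
E[a U ¬a]: least fixpoint, start Z0 = Sat(¬a) = {q0, q2, q3}, add states in Sat(a) with some successor in Z. Z1 = {q0, q1, q2, q3}; Z2 = {q0, q1, q2, q3, q4}; fixed.
Sat(E[a U ¬a]) = {q0, q1, q2, q3, q4}
AF E[a U ¬a]: least fixpoint, start Z0 = {q0, q1, q2, q3, q4}, add states with every successor in Z. Already a fixed point.
Sat(AF E[a U ¬a]) = {q0, q1, q2, q3, q4}
q4 ∈ Sat(AF E[a U ¬a]) = {q0, q1, q2, q3, q4}, so the formula holds at q4.

Yes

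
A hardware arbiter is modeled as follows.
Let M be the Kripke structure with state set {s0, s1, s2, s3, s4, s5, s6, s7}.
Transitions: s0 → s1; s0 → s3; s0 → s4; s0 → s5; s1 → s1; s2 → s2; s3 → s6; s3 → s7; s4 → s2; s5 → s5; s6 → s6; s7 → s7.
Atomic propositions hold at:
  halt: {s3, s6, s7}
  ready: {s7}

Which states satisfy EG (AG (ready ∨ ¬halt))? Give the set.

Sat(¬halt) = {s0, s1, s2, s4, s5}
Sat(ready ∨ ¬halt) = {s0, s1, s2, s4, s5, s7}
AG (ready ∨ ¬halt): greatest fixpoint, start Z0 = {s0, s1, s2, s4, s5, s7}, keep only states in Sat with every successor in Z. Z1 = {s1, s2, s4, s5, s7}; fixed.
Sat(AG (ready ∨ ¬halt)) = {s1, s2, s4, s5, s7}
EG (AG (ready ∨ ¬halt)): greatest fixpoint, start Z0 = {s1, s2, s4, s5, s7}, keep only states in Sat with some successor in Z. Already a fixed point.
Sat(EG (AG (ready ∨ ¬halt))) = {s1, s2, s4, s5, s7}

{s1, s2, s4, s5, s7}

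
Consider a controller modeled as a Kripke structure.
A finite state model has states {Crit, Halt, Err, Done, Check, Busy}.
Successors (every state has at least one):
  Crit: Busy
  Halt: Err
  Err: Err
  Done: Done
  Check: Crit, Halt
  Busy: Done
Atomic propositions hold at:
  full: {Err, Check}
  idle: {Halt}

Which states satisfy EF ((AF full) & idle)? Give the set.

{Halt, Check}

AF full: least fixpoint, start Z0 = {Err, Check}, add states with every successor in Z. Z1 = {Halt, Err, Check}; fixed.
Sat(AF full) = {Halt, Err, Check}
Sat((AF full) & idle) = {Halt}
EF ((AF full) & idle): least fixpoint, start Z0 = {Halt}, add states with some successor in Z. Z1 = {Halt, Check}; fixed.
Sat(EF ((AF full) & idle)) = {Halt, Check}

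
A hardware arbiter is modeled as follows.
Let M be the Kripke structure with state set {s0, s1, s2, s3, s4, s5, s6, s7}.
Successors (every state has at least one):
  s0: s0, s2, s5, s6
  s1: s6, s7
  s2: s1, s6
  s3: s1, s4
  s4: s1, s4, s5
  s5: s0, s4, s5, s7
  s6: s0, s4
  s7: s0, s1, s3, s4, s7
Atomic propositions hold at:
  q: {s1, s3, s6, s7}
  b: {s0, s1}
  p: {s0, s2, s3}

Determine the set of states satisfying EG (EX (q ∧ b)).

Sat(q ∧ b) = {s1}
Sat(EX (q ∧ b)) = {s : some successor in {s1}} = {s2, s3, s4, s7}
EG (EX (q ∧ b)): greatest fixpoint, start Z0 = {s2, s3, s4, s7}, keep only states in Sat with some successor in Z. Z1 = {s3, s4, s7}; fixed.
Sat(EG (EX (q ∧ b))) = {s3, s4, s7}

{s3, s4, s7}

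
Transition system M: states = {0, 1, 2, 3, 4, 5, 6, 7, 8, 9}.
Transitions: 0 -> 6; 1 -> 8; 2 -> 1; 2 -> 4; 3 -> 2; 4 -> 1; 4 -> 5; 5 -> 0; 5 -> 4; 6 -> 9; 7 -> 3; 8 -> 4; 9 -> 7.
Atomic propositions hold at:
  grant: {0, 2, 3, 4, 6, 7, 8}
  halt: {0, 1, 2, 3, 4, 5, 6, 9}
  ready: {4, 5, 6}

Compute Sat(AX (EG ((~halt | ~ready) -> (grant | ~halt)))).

Sat(~halt) = {7, 8}
Sat(~ready) = {0, 1, 2, 3, 7, 8, 9}
Sat(~halt | ~ready) = {0, 1, 2, 3, 7, 8, 9}
Sat(grant | ~halt) = {0, 2, 3, 4, 6, 7, 8}
Sat((~halt | ~ready) -> (grant | ~halt)) = {0, 2, 3, 4, 5, 6, 7, 8}
EG ((~halt | ~ready) -> (grant | ~halt)): greatest fixpoint, start Z0 = {0, 2, 3, 4, 5, 6, 7, 8}, keep only states in Sat with some successor in Z. Z1 = {0, 2, 3, 4, 5, 7, 8}; Z2 = {2, 3, 4, 5, 7, 8}; fixed.
Sat(EG ((~halt | ~ready) -> (grant | ~halt))) = {2, 3, 4, 5, 7, 8}
Sat(AX (EG ((~halt | ~ready) -> (grant | ~halt)))) = {s : every successor in {2, 3, 4, 5, 7, 8}} = {1, 3, 7, 8, 9}

{1, 3, 7, 8, 9}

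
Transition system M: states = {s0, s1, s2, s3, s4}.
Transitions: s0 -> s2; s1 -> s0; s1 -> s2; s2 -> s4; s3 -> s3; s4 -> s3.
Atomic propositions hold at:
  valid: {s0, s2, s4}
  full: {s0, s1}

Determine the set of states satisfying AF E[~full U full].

{s0, s1}

Sat(~full) = {s2, s3, s4}
E[~full U full]: least fixpoint, start Z0 = Sat(full) = {s0, s1}, add states in Sat(~full) with some successor in Z. Already a fixed point.
Sat(E[~full U full]) = {s0, s1}
AF E[~full U full]: least fixpoint, start Z0 = {s0, s1}, add states with every successor in Z. Already a fixed point.
Sat(AF E[~full U full]) = {s0, s1}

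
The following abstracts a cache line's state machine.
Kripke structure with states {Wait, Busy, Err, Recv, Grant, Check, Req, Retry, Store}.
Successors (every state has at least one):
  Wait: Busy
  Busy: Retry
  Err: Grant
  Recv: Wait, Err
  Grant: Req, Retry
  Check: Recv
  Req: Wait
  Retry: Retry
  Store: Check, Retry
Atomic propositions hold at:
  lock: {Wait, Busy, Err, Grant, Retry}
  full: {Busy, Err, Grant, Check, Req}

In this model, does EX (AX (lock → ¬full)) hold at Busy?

Sat(¬full) = {Wait, Recv, Retry, Store}
Sat(lock → ¬full) = {Wait, Recv, Check, Req, Retry, Store}
Sat(AX (lock → ¬full)) = {s : every successor in {Wait, Recv, Check, Req, Retry, Store}} = {Busy, Grant, Check, Req, Retry, Store}
Sat(EX (AX (lock → ¬full))) = {s : some successor in {Busy, Grant, Check, Req, Retry, Store}} = {Wait, Busy, Err, Grant, Retry, Store}
Busy ∈ Sat(EX (AX (lock → ¬full))) = {Wait, Busy, Err, Grant, Retry, Store}, so the formula holds at Busy.

Yes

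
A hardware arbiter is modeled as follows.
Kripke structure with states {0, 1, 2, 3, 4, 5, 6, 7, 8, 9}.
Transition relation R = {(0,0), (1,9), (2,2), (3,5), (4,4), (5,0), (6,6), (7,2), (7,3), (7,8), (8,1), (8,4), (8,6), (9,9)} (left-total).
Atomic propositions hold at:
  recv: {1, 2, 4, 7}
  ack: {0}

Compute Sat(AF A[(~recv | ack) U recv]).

Sat(~recv) = {0, 3, 5, 6, 8, 9}
Sat(~recv | ack) = {0, 3, 5, 6, 8, 9}
A[(~recv | ack) U recv]: least fixpoint, start Z0 = Sat(recv) = {1, 2, 4, 7}, add states in Sat(~recv | ack) with every successor in Z. Already a fixed point.
Sat(A[(~recv | ack) U recv]) = {1, 2, 4, 7}
AF A[(~recv | ack) U recv]: least fixpoint, start Z0 = {1, 2, 4, 7}, add states with every successor in Z. Already a fixed point.
Sat(AF A[(~recv | ack) U recv]) = {1, 2, 4, 7}

{1, 2, 4, 7}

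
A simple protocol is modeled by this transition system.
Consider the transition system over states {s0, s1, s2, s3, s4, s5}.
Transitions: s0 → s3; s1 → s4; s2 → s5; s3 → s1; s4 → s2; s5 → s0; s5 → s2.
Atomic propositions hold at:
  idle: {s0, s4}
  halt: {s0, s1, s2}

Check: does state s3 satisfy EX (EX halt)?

No

Sat(EX halt) = {s : some successor in {s0, s1, s2}} = {s3, s4, s5}
Sat(EX (EX halt)) = {s : some successor in {s3, s4, s5}} = {s0, s1, s2}
s3 ∉ Sat(EX (EX halt)) = {s0, s1, s2}, so the formula does not hold at s3.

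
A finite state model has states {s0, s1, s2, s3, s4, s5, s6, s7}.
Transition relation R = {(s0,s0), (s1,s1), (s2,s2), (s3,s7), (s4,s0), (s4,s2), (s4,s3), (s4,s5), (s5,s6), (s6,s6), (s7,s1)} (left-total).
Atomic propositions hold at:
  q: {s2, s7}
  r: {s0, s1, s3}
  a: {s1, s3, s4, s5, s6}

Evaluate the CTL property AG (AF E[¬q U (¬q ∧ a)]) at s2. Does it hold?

Sat(¬q) = {s0, s1, s3, s4, s5, s6}
Sat(¬q ∧ a) = {s1, s3, s4, s5, s6}
E[¬q U (¬q ∧ a)]: least fixpoint, start Z0 = Sat((¬q ∧ a)) = {s1, s3, s4, s5, s6}, add states in Sat(¬q) with some successor in Z. Already a fixed point.
Sat(E[¬q U (¬q ∧ a)]) = {s1, s3, s4, s5, s6}
AF E[¬q U (¬q ∧ a)]: least fixpoint, start Z0 = {s1, s3, s4, s5, s6}, add states with every successor in Z. Z1 = {s1, s3, s4, s5, s6, s7}; fixed.
Sat(AF E[¬q U (¬q ∧ a)]) = {s1, s3, s4, s5, s6, s7}
AG (AF E[¬q U (¬q ∧ a)]): greatest fixpoint, start Z0 = {s1, s3, s4, s5, s6, s7}, keep only states in Sat with every successor in Z. Z1 = {s1, s3, s5, s6, s7}; fixed.
Sat(AG (AF E[¬q U (¬q ∧ a)])) = {s1, s3, s5, s6, s7}
s2 ∉ Sat(AG (AF E[¬q U (¬q ∧ a)])) = {s1, s3, s5, s6, s7}, so the formula does not hold at s2.

No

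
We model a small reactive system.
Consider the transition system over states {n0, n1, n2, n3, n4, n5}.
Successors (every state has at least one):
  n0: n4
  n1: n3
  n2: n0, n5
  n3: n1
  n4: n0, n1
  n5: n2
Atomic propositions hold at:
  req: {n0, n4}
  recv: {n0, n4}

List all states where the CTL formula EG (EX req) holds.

{n0, n2, n4}

Sat(EX req) = {s : some successor in {n0, n4}} = {n0, n2, n4}
EG (EX req): greatest fixpoint, start Z0 = {n0, n2, n4}, keep only states in Sat with some successor in Z. Already a fixed point.
Sat(EG (EX req)) = {n0, n2, n4}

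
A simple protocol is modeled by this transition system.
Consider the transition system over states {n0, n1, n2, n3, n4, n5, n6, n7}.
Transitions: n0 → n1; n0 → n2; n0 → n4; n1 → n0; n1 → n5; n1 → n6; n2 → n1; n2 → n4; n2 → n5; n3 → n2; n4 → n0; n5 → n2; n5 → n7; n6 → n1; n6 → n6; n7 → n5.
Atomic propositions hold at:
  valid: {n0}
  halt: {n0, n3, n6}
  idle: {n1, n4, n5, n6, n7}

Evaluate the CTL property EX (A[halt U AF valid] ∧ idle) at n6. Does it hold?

AF valid: least fixpoint, start Z0 = {n0}, add states with every successor in Z. Z1 = {n0, n4}; fixed.
Sat(AF valid) = {n0, n4}
A[halt U AF valid]: least fixpoint, start Z0 = Sat(AF valid) = {n0, n4}, add states in Sat(halt) with every successor in Z. Already a fixed point.
Sat(A[halt U AF valid]) = {n0, n4}
Sat(A[halt U AF valid] ∧ idle) = {n4}
Sat(EX (A[halt U AF valid] ∧ idle)) = {s : some successor in {n4}} = {n0, n2}
n6 ∉ Sat(EX (A[halt U AF valid] ∧ idle)) = {n0, n2}, so the formula does not hold at n6.

No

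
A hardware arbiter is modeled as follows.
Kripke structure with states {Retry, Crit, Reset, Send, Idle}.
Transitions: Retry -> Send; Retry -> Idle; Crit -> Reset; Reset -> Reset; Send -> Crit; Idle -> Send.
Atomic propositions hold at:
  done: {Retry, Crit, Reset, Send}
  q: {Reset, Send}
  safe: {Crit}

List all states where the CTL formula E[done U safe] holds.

E[done U safe]: least fixpoint, start Z0 = Sat(safe) = {Crit}, add states in Sat(done) with some successor in Z. Z1 = {Crit, Send}; Z2 = {Retry, Crit, Send}; fixed.
Sat(E[done U safe]) = {Retry, Crit, Send}

{Retry, Crit, Send}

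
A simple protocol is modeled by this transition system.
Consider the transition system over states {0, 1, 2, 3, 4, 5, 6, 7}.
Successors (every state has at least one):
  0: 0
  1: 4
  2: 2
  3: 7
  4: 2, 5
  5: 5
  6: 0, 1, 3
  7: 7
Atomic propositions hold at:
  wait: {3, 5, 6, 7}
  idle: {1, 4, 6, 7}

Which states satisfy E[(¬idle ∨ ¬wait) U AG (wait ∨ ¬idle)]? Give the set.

{0, 1, 2, 3, 4, 5, 7}

Sat(¬idle) = {0, 2, 3, 5}
Sat(¬wait) = {0, 1, 2, 4}
Sat(¬idle ∨ ¬wait) = {0, 1, 2, 3, 4, 5}
Sat(wait ∨ ¬idle) = {0, 2, 3, 5, 6, 7}
AG (wait ∨ ¬idle): greatest fixpoint, start Z0 = {0, 2, 3, 5, 6, 7}, keep only states in Sat with every successor in Z. Z1 = {0, 2, 3, 5, 7}; fixed.
Sat(AG (wait ∨ ¬idle)) = {0, 2, 3, 5, 7}
E[(¬idle ∨ ¬wait) U AG (wait ∨ ¬idle)]: least fixpoint, start Z0 = Sat(AG (wait ∨ ¬idle)) = {0, 2, 3, 5, 7}, add states in Sat(¬idle ∨ ¬wait) with some successor in Z. Z1 = {0, 2, 3, 4, 5, 7}; Z2 = {0, 1, 2, 3, 4, 5, 7}; fixed.
Sat(E[(¬idle ∨ ¬wait) U AG (wait ∨ ¬idle)]) = {0, 1, 2, 3, 4, 5, 7}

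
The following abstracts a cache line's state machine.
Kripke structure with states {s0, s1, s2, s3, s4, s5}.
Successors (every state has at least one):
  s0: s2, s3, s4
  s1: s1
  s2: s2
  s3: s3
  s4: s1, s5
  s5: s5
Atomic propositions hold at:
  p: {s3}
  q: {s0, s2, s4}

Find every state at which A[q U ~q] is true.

Sat(~q) = {s1, s3, s5}
A[q U ~q]: least fixpoint, start Z0 = Sat(~q) = {s1, s3, s5}, add states in Sat(q) with every successor in Z. Z1 = {s1, s3, s4, s5}; fixed.
Sat(A[q U ~q]) = {s1, s3, s4, s5}

{s1, s3, s4, s5}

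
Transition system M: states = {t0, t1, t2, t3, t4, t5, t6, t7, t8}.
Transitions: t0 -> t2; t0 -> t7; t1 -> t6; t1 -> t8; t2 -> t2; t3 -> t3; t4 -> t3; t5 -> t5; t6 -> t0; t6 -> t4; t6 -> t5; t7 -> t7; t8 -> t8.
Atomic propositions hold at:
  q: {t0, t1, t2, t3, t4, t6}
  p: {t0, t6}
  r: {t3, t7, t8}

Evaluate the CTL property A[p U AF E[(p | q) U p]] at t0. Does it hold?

Sat(p | q) = {t0, t1, t2, t3, t4, t6}
E[(p | q) U p]: least fixpoint, start Z0 = Sat(p) = {t0, t6}, add states in Sat(p | q) with some successor in Z. Z1 = {t0, t1, t6}; fixed.
Sat(E[(p | q) U p]) = {t0, t1, t6}
AF E[(p | q) U p]: least fixpoint, start Z0 = {t0, t1, t6}, add states with every successor in Z. Already a fixed point.
Sat(AF E[(p | q) U p]) = {t0, t1, t6}
A[p U AF E[(p | q) U p]]: least fixpoint, start Z0 = Sat(AF E[(p | q) U p]) = {t0, t1, t6}, add states in Sat(p) with every successor in Z. Already a fixed point.
Sat(A[p U AF E[(p | q) U p]]) = {t0, t1, t6}
t0 ∈ Sat(A[p U AF E[(p | q) U p]]) = {t0, t1, t6}, so the formula holds at t0.

Yes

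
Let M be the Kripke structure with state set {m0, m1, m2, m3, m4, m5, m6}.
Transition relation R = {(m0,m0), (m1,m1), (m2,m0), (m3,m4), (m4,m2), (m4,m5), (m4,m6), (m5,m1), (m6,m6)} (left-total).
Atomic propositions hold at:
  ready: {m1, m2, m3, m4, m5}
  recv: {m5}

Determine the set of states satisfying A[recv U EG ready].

{m1, m3, m4, m5}

EG ready: greatest fixpoint, start Z0 = {m1, m2, m3, m4, m5}, keep only states in Sat with some successor in Z. Z1 = {m1, m3, m4, m5}; fixed.
Sat(EG ready) = {m1, m3, m4, m5}
A[recv U EG ready]: least fixpoint, start Z0 = Sat(EG ready) = {m1, m3, m4, m5}, add states in Sat(recv) with every successor in Z. Already a fixed point.
Sat(A[recv U EG ready]) = {m1, m3, m4, m5}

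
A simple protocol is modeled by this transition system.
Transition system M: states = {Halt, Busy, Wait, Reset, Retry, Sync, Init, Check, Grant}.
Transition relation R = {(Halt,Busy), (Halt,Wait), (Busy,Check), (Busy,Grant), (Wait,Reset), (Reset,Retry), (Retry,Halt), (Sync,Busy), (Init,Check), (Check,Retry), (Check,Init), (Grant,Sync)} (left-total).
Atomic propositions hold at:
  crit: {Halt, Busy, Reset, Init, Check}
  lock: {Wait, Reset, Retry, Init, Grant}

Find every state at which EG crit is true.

EG crit: greatest fixpoint, start Z0 = {Halt, Busy, Reset, Init, Check}, keep only states in Sat with some successor in Z. Z1 = {Halt, Busy, Init, Check}; fixed.
Sat(EG crit) = {Halt, Busy, Init, Check}

{Halt, Busy, Init, Check}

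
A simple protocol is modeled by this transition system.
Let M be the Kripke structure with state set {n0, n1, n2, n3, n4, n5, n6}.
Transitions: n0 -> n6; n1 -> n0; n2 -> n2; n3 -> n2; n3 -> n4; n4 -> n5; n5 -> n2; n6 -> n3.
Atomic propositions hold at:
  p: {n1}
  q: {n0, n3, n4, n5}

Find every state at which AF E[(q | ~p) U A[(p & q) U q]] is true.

{n0, n1, n3, n4, n5, n6}

Sat(~p) = {n0, n2, n3, n4, n5, n6}
Sat(q | ~p) = {n0, n2, n3, n4, n5, n6}
Sat(p & q) = ∅
A[(p & q) U q]: least fixpoint, start Z0 = Sat(q) = {n0, n3, n4, n5}, add states in Sat(p & q) with every successor in Z. Already a fixed point.
Sat(A[(p & q) U q]) = {n0, n3, n4, n5}
E[(q | ~p) U A[(p & q) U q]]: least fixpoint, start Z0 = Sat(A[(p & q) U q]) = {n0, n3, n4, n5}, add states in Sat(q | ~p) with some successor in Z. Z1 = {n0, n3, n4, n5, n6}; fixed.
Sat(E[(q | ~p) U A[(p & q) U q]]) = {n0, n3, n4, n5, n6}
AF E[(q | ~p) U A[(p & q) U q]]: least fixpoint, start Z0 = {n0, n3, n4, n5, n6}, add states with every successor in Z. Z1 = {n0, n1, n3, n4, n5, n6}; fixed.
Sat(AF E[(q | ~p) U A[(p & q) U q]]) = {n0, n1, n3, n4, n5, n6}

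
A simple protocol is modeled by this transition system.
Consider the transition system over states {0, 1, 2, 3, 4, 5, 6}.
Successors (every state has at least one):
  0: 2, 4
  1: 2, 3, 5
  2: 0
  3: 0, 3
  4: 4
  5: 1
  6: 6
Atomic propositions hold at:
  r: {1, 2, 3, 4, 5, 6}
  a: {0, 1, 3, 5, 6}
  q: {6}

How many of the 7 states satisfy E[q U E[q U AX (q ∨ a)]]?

Sat(q ∨ a) = {0, 1, 3, 5, 6}
Sat(AX (q ∨ a)) = {s : every successor in {0, 1, 3, 5, 6}} = {2, 3, 5, 6}
E[q U AX (q ∨ a)]: least fixpoint, start Z0 = Sat(AX (q ∨ a)) = {2, 3, 5, 6}, add states in Sat(q) with some successor in Z. Already a fixed point.
Sat(E[q U AX (q ∨ a)]) = {2, 3, 5, 6}
E[q U E[q U AX (q ∨ a)]]: least fixpoint, start Z0 = Sat(E[q U AX (q ∨ a)]) = {2, 3, 5, 6}, add states in Sat(q) with some successor in Z. Already a fixed point.
Sat(E[q U E[q U AX (q ∨ a)]]) = {2, 3, 5, 6}
|Sat(E[q U E[q U AX (q ∨ a)]])| = |{2, 3, 5, 6}| = 4.

4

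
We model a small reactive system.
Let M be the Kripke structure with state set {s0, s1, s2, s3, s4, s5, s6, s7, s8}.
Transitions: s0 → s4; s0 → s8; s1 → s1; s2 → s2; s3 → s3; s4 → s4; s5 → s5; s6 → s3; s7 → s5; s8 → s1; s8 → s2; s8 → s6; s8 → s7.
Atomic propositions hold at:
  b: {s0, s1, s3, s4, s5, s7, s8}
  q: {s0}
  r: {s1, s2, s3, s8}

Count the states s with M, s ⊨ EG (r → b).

8

Sat(r → b) = {s0, s1, s3, s4, s5, s6, s7, s8}
EG (r → b): greatest fixpoint, start Z0 = {s0, s1, s3, s4, s5, s6, s7, s8}, keep only states in Sat with some successor in Z. Already a fixed point.
Sat(EG (r → b)) = {s0, s1, s3, s4, s5, s6, s7, s8}
|Sat(EG (r → b))| = |{s0, s1, s3, s4, s5, s6, s7, s8}| = 8.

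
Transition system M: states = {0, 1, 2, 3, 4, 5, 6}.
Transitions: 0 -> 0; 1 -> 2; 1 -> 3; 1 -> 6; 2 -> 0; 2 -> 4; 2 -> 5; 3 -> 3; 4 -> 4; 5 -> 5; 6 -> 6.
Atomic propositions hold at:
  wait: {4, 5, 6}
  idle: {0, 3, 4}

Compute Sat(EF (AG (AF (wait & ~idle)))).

Sat(~idle) = {1, 2, 5, 6}
Sat(wait & ~idle) = {5, 6}
AF (wait & ~idle): least fixpoint, start Z0 = {5, 6}, add states with every successor in Z. Already a fixed point.
Sat(AF (wait & ~idle)) = {5, 6}
AG (AF (wait & ~idle)): greatest fixpoint, start Z0 = {5, 6}, keep only states in Sat with every successor in Z. Already a fixed point.
Sat(AG (AF (wait & ~idle))) = {5, 6}
EF (AG (AF (wait & ~idle))): least fixpoint, start Z0 = {5, 6}, add states with some successor in Z. Z1 = {1, 2, 5, 6}; fixed.
Sat(EF (AG (AF (wait & ~idle)))) = {1, 2, 5, 6}

{1, 2, 5, 6}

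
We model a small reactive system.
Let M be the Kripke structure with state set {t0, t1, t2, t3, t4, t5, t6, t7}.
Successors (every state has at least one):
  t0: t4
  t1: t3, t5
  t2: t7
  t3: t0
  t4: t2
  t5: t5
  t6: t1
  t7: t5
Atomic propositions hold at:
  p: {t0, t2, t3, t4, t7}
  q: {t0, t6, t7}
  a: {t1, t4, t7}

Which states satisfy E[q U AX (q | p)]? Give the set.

Sat(q | p) = {t0, t2, t3, t4, t6, t7}
Sat(AX (q | p)) = {s : every successor in {t0, t2, t3, t4, t6, t7}} = {t0, t2, t3, t4}
E[q U AX (q | p)]: least fixpoint, start Z0 = Sat(AX (q | p)) = {t0, t2, t3, t4}, add states in Sat(q) with some successor in Z. Already a fixed point.
Sat(E[q U AX (q | p)]) = {t0, t2, t3, t4}

{t0, t2, t3, t4}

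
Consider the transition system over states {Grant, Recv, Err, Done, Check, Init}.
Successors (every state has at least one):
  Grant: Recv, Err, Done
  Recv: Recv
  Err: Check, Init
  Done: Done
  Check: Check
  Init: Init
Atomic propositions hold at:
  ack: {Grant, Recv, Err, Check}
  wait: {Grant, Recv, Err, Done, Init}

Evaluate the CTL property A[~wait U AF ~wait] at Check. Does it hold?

Sat(~wait) = {Check}
AF ~wait: least fixpoint, start Z0 = {Check}, add states with every successor in Z. Already a fixed point.
Sat(AF ~wait) = {Check}
A[~wait U AF ~wait]: least fixpoint, start Z0 = Sat(AF ~wait) = {Check}, add states in Sat(~wait) with every successor in Z. Already a fixed point.
Sat(A[~wait U AF ~wait]) = {Check}
Check ∈ Sat(A[~wait U AF ~wait]) = {Check}, so the formula holds at Check.

Yes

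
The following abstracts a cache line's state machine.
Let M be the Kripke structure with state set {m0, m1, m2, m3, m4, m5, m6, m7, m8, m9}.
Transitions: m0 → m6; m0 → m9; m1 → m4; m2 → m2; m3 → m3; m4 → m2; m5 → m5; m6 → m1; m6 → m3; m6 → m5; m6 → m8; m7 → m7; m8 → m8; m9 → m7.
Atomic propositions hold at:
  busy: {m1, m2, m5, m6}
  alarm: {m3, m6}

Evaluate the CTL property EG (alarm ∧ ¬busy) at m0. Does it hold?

Sat(¬busy) = {m0, m3, m4, m7, m8, m9}
Sat(alarm ∧ ¬busy) = {m3}
EG (alarm ∧ ¬busy): greatest fixpoint, start Z0 = {m3}, keep only states in Sat with some successor in Z. Already a fixed point.
Sat(EG (alarm ∧ ¬busy)) = {m3}
m0 ∉ Sat(EG (alarm ∧ ¬busy)) = {m3}, so the formula does not hold at m0.

No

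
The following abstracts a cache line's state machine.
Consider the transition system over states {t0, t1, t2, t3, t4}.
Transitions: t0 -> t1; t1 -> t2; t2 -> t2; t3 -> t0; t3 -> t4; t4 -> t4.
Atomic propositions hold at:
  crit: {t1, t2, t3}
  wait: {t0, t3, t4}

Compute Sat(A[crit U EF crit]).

{t0, t1, t2, t3}

EF crit: least fixpoint, start Z0 = {t1, t2, t3}, add states with some successor in Z. Z1 = {t0, t1, t2, t3}; fixed.
Sat(EF crit) = {t0, t1, t2, t3}
A[crit U EF crit]: least fixpoint, start Z0 = Sat(EF crit) = {t0, t1, t2, t3}, add states in Sat(crit) with every successor in Z. Already a fixed point.
Sat(A[crit U EF crit]) = {t0, t1, t2, t3}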